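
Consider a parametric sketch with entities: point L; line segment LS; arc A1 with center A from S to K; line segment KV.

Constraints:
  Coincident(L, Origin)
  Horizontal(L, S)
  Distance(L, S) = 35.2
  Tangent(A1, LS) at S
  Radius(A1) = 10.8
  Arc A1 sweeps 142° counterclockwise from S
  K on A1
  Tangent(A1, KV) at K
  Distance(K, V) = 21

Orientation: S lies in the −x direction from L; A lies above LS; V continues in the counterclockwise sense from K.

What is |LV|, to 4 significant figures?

55.44

L is at the origin; L and S share the same y with |LS| = 35.2 and S on the −x side, so S = (-35.20, 0.000). A1 meets LS tangentially, so AS is at right angles to LS, so A = S + (0, 10.8) = (-35.20, 10.80). On A1, S sits at bearing -90° from A; a 142° counterclockwise sweep puts K at bearing 52°, so K = A + 10.8·(cos 52°, sin 52°) = (-28.55, 19.31). Since A1 is tangent to KV there, AK ⟂ KV, so KV runs along (−sin 52°, cos 52°); with |KV| = 21.0, V = (-45.10, 32.24). Then |LV| = |V − L| = 55.44.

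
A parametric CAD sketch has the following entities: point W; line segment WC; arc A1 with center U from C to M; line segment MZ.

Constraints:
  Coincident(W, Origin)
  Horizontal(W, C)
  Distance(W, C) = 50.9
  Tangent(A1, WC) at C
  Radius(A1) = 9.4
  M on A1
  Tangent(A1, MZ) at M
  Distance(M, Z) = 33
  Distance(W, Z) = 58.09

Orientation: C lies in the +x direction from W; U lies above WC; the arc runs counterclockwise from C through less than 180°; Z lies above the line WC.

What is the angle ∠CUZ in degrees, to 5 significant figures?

161.74°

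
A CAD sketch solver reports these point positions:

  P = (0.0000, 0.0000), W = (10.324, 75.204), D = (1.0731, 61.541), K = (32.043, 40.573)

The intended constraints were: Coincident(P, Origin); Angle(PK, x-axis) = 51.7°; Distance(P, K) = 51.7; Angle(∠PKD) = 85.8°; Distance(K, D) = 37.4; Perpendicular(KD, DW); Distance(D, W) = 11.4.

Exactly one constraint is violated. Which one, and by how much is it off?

Distance(D, W) = 11.4 — off by 5.10.

P = (0.00, 0.00) ✓; PK at 51.70° ✓; |PK| = 51.70 ✓; ∠PKD = 85.80° ✓; |KD| = 37.40 ✓; ∠(KD, DW) = 90.00° ✓; |DW| = 16.50 ✗.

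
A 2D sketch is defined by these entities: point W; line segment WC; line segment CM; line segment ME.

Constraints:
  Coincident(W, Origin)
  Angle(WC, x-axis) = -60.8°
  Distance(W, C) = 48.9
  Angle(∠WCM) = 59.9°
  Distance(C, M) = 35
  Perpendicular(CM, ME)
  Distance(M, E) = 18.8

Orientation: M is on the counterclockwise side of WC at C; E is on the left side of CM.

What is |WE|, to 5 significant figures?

25.735

∠WCM = 59.9°, so CM runs at -60.8° + (180° − 59.9°) = 59.300° from the x-axis; with |CM| = 35.0, M = C + 35.0·(cos 59.300°, sin 59.300°) = (41.725, -12.591). CM is perpendicular to ME; with |ME| = 18.8 on the left of CM, E = M + 18.8·(-0.85985, 0.51054) = (25.560, -2.9929). Then |WE| = |E − W| = 25.735.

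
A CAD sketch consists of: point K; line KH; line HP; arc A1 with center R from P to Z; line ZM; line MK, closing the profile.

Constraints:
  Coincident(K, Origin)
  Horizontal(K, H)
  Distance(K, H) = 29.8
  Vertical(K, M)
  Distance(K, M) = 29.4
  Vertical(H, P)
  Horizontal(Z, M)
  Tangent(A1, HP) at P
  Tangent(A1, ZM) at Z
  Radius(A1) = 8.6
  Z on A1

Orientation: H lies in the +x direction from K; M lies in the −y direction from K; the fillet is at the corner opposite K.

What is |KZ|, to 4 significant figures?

36.25

K is at the origin; K and H share the same y with |KH| = 29.8 and H on the +x side, so H = (29.80, 0.000). K and M share the same x with |KM| = 29.4 and M on the −y side, so M = (0.000, -29.40). The virtual corner opposite K is at (29.80, -29.40). Tangency of A1 to HP means the radius RP is perpendicular to HP and A1 meets ZM tangentially, so RZ is at right angles to ZM, with radius 8.6, so the center R sits 8.6 in from both sides at R = (21.20, -20.80). That places the tangent points at P = (29.80, -20.80) on HP and Z = (21.20, -29.40) on ZM. Then |KZ| = |Z − K| = 36.25.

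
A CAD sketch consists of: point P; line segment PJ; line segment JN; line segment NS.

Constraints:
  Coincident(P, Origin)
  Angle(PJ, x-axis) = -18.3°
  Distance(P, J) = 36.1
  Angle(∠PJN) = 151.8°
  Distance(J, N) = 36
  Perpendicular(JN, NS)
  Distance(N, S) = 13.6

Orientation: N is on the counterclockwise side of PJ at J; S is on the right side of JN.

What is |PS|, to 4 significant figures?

74.42

P is at the origin; PJ runs at -18.3° with length 36.1, so J = 36.1·(cos -18.3°, sin -18.3°) = (34.27, -11.34). ∠PJN = 151.8°, so JN runs at -18.3° + (180° − 151.8°) = 9.900° from the x-axis; with |JN| = 36.0, N = J + 36.0·(cos 9.900°, sin 9.900°) = (69.74, -5.146). JN is perpendicular to NS; with |NS| = 13.6 on the right of JN, S = N + 13.6·(0.1719, -0.9851) = (72.08, -18.54). Then |PS| = |S − P| = 74.42.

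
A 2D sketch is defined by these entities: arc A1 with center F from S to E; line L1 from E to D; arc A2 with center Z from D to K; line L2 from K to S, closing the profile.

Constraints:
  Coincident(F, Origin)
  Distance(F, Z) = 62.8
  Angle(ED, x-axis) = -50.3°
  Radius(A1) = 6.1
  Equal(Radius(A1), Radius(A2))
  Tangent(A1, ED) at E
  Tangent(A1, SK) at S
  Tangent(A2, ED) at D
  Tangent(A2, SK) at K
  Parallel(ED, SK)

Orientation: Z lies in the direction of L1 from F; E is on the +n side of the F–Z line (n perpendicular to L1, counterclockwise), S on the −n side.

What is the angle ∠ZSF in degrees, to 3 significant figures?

84.5°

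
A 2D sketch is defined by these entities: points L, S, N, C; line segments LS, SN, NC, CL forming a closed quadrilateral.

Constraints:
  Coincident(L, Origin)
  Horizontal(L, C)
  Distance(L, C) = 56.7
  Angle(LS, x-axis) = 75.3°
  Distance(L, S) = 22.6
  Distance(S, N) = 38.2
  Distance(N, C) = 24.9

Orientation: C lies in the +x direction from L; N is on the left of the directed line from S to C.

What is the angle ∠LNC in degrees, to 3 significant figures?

94.9°

Checks: |SN| = 38.20 ✓; |NC| = 24.90 ✓.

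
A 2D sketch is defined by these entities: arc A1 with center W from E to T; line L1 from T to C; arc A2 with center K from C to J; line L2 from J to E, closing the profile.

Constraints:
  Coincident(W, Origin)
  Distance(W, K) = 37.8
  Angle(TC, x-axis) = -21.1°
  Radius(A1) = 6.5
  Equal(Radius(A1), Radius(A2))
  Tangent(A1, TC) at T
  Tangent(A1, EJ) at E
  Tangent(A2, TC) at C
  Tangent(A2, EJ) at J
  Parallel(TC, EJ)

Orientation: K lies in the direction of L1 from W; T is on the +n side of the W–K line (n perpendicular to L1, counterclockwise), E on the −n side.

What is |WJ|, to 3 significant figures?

38.4

The slot axis is L1's direction at -21.1°, so u = (cos -21.1°, sin -21.1°) = (0.933, -0.360) and n = (−sin -21.1°, cos -21.1°) = (0.360, 0.933). W is at the origin and K lies 37.8 along u from W, so K = 37.8·u = (35.3, -13.6). Tangency of A1 to both parallel lines with radius 6.5 puts T and E at W ± 6.5·n: T = (2.34, 6.06), E = (-2.34, -6.06). Equal radii place C and J the same way about K: C = K + 6.5·n = (37.6, -7.54), J = K − 6.5·n = (32.9, -19.7). Then |WJ| = |J − W| = 38.4.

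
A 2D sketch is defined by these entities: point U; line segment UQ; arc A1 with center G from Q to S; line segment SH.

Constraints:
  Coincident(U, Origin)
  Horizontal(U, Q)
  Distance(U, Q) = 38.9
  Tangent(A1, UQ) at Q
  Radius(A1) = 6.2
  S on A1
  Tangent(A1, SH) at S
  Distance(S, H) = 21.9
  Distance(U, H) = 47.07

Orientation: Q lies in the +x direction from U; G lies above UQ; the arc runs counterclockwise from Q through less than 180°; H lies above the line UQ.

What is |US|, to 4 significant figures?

45.49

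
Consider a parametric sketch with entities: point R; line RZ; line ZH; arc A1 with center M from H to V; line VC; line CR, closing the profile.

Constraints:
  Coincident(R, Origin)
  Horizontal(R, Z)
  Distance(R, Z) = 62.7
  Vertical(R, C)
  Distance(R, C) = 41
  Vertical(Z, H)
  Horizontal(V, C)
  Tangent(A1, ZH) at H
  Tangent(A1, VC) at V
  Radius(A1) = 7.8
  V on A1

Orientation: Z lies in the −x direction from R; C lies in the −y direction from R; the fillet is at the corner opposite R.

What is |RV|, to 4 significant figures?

68.52

R is at the origin; R and Z share the same y with |RZ| = 62.7 and Z on the −x side, so Z = (-62.70, 0.000). R and C share the same x with |RC| = 41.0 and C on the −y side, so C = (0.000, -41.00). The virtual corner opposite R is at (-62.70, -41.00). Since A1 is tangent to ZH there, MH ⟂ ZH and A1 meets VC tangentially, so MV is at right angles to VC, with radius 7.8, so the center M sits 7.8 in from both sides at M = (-54.90, -33.20). That places the tangent points at H = (-62.70, -33.20) on ZH and V = (-54.90, -41.00) on VC. Then |RV| = |V − R| = 68.52.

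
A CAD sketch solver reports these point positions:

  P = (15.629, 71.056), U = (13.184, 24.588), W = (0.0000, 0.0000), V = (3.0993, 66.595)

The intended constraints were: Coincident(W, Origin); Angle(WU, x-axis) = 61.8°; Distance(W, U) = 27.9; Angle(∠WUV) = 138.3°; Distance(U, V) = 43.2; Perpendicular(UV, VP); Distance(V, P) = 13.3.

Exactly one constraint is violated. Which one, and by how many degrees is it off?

Perpendicular(UV, VP) — off by 6.10°.

W = (0.00, 0.00) ✓; WU at 61.80° ✓; |WU| = 27.90 ✓; ∠WUV = 138.3° ✓; |UV| = 43.20 ✓; ∠(UV, VP) = 83.90° ✗; |VP| = 13.30 ✓.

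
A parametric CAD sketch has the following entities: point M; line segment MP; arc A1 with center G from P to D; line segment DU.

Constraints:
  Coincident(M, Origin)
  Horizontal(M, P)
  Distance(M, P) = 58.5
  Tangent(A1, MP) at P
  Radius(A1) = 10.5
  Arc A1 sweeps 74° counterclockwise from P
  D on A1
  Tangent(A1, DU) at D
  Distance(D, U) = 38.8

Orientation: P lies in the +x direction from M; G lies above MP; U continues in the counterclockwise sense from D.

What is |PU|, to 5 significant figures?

49.481

M is at the origin; M and P share the same y with |MP| = 58.5 and P on the +x side, so P = (58.500, 0.0000). The tangent condition forces GP to be normal to MP, so G = P + (0, 10.5) = (58.500, 10.500). On A1, P sits at bearing -90° from G; a 74° counterclockwise sweep puts D at bearing -16°, so D = G + 10.5·(cos -16°, sin -16°) = (68.593, 7.6058). A1 meets DU tangentially, so GD is at right angles to DU, so DU runs along (−sin -16°, cos -16°); with |DU| = 38.8, U = (79.288, 44.903). Then |PU| = |U − P| = 49.481.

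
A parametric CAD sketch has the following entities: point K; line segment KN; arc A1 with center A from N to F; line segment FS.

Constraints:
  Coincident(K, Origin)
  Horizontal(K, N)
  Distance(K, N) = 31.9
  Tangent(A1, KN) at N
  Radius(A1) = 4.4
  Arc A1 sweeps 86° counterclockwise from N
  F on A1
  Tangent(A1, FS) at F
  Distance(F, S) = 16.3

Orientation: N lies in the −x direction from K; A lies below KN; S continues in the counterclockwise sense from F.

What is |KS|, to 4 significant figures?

42.60

K is at the origin; KN is horizontal with |KN| = 31.9 and N on the −x side, so N = (-31.90, 0.000). Tangency of A1 to KN means the radius AN is perpendicular to KN, so A = N + (0, -4.4) = (-31.90, -4.400). On A1, N sits at bearing 90° from A; an 86° counterclockwise sweep puts F at bearing 176°, so F = A + 4.4·(cos 176°, sin 176°) = (-36.29, -4.093). The tangent condition forces AF to be normal to FS, so FS runs along (−sin 176°, cos 176°); with |FS| = 16.3, S = (-37.43, -20.35). Then |KS| = |S − K| = 42.60.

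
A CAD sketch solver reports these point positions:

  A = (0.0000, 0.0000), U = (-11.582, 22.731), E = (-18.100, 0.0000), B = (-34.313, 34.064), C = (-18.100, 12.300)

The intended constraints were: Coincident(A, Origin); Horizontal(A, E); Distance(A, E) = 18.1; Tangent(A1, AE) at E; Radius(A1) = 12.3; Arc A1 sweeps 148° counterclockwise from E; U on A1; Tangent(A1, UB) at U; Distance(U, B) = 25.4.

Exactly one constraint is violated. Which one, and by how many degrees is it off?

Tangent(A1, UB) at U — off by 5.50°.

A = (0.00, 0.00) ✓; A.y = 0.00, E.y = 0.00 ✓; |AE| = 18.10 ✓; ∠(CE, EA) = 90.00° ✓; |CE| = 12.30 ✓; bearing(C→U) − bearing(C→E) = 148.0° ✓; |CU| = 12.30 ✓; ∠(CU, UB) = 84.50° ✗; |UB| = 25.40 ✓.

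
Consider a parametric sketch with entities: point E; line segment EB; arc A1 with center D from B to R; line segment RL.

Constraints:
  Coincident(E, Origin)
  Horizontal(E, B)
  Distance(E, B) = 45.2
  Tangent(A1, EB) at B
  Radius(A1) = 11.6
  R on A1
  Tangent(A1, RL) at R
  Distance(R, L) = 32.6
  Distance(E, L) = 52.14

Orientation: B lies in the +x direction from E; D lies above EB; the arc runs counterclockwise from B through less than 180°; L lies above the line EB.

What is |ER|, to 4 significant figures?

56.90

E is at the origin; EB is horizontal with |EB| = 45.2 and B on the +x side, so B = (45.20, 0.000). Since A1 is tangent to EB there, DB ⟂ EB, so D = B + (0, 11.6) = (45.20, 11.60). Since DR ⟂ RL (tangency), |DL| = √(11.6² + 32.6²) = 34.60 regardless of where R sits on A1. So L lies on both circle(E, 52.14) and circle(D, 34.60); the above-EB intersection is L = (29.97, 42.67). R is the foot of the tangent from L: R = (53.30, 19.90).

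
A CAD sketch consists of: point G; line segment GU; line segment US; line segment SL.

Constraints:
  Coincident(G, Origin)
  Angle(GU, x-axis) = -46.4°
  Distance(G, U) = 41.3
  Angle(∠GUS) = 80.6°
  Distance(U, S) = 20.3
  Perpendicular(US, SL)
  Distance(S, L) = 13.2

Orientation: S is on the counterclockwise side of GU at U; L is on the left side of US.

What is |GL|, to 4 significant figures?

30.70

∠GUS = 80.6°, so US runs at -46.4° + (180° − 80.6°) = 53.00° from the x-axis; with |US| = 20.3, S = U + 20.3·(cos 53.00°, sin 53.00°) = (40.70, -13.70). The perpendicularity gives SL at right angles to US; with |SL| = 13.2 on the left of US, L = S + 13.2·(-0.7986, 0.6018) = (30.16, -5.752). Then |GL| = |L − G| = 30.70.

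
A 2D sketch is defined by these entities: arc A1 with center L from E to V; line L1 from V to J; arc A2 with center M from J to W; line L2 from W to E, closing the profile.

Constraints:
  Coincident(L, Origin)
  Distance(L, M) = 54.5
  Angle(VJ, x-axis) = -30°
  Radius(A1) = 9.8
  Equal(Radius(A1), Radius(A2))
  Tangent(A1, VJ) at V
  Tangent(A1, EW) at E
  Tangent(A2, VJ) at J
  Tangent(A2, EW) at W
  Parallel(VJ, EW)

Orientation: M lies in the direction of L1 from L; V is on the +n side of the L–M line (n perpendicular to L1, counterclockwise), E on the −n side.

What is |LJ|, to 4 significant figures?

55.37

The slot axis is L1's direction at -30.0°, so u = (cos -30.0°, sin -30.0°) = (0.8660, -0.5000) and n = (−sin -30.0°, cos -30.0°) = (0.5000, 0.8660). L is at the origin and M lies 54.5 along u from L, so M = 54.5·u = (47.20, -27.25). Tangency of A1 to both parallel lines with radius 9.8 puts V and E at L ± 9.8·n: V = (4.900, 8.487), E = (-4.900, -8.487). Equal radii place J and W the same way about M: J = M + 9.8·n = (52.10, -18.76), W = M − 9.8·n = (42.30, -35.74). Then |LJ| = |J − L| = 55.37.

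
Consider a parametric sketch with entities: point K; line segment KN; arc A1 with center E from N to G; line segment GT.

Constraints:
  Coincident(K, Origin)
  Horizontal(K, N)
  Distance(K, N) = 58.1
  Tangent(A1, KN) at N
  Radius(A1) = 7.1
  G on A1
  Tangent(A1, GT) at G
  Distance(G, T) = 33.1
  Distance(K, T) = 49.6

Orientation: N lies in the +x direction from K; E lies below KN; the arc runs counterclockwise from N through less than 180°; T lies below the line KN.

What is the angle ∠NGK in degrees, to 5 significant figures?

144.26°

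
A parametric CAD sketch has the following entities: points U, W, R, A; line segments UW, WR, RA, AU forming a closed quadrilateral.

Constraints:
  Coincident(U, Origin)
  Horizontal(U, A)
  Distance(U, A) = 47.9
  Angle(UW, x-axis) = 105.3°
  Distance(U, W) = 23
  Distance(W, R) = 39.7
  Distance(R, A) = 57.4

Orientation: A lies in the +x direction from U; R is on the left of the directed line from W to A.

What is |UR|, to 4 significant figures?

55.19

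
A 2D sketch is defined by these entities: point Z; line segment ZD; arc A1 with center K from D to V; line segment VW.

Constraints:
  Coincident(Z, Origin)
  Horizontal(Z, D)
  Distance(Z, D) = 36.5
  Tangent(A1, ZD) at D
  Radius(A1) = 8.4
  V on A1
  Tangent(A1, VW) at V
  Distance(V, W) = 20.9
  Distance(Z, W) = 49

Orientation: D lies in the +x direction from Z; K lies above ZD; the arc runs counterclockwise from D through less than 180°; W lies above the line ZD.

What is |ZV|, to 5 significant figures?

45.828

Checks: |KV| = 8.400 ✓; ∠(KV, VW) = 90.00° ✓; |VW| = 20.90 ✓; |ZW| = 49.00 ✓.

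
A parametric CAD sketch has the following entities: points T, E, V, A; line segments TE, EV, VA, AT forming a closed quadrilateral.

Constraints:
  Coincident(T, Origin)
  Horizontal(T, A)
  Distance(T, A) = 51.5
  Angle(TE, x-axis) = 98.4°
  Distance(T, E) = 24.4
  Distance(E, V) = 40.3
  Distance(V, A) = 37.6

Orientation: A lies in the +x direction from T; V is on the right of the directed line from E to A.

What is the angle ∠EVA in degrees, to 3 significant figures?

101°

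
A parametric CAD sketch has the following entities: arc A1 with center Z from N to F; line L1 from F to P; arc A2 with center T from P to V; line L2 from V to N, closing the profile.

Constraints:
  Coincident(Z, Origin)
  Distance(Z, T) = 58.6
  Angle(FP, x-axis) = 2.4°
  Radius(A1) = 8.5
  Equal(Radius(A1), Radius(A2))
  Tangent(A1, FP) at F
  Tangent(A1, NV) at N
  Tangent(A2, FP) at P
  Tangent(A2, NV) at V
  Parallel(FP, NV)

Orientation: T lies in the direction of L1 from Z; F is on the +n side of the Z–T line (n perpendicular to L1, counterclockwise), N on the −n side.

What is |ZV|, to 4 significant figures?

59.21

Tangency of A1 to both parallel lines with radius 8.5 puts F and N at Z ± 8.5·n: F = (-0.3559, 8.493), N = (0.3559, -8.493). Equal radii place P and V the same way about T: P = T + 8.5·n = (58.19, 10.95), V = T − 8.5·n = (58.90, -6.039). Then |ZV| = |V − Z| = 59.21.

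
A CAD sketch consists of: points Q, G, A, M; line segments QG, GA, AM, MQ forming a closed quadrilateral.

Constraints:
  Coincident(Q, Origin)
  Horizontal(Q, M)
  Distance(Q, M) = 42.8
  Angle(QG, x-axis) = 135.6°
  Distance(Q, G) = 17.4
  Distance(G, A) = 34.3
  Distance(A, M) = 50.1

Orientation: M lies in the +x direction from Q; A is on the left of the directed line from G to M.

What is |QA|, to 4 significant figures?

39.33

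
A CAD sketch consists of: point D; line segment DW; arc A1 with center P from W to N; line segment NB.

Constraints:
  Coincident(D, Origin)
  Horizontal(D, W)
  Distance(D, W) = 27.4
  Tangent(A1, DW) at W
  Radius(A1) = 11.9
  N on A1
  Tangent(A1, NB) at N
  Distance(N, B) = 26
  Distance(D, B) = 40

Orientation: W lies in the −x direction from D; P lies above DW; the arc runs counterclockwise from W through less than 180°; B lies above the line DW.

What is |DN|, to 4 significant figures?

19.23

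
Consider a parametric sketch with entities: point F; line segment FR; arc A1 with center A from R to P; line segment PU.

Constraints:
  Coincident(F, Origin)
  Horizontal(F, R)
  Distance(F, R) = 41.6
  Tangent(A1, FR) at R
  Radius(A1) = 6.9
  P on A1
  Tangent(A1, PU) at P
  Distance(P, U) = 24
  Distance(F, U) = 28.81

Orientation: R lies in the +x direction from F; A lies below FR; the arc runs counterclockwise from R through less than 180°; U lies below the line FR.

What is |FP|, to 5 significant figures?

36.518

F is at the origin; FR is horizontal with |FR| = 41.6 and R on the +x side, so R = (41.600, 0.0000). A1 meets FR tangentially, so AR is at right angles to FR, so A = R + (0, -6.9) = (41.600, -6.9000). Since AP ⟂ PU (tangency), |AU| = √(6.9² + 24.0²) = 24.972 regardless of where P sits on A1. So U lies on both circle(F, 28.81) and circle(A, 24.972); the below-FR intersection is U = (20.495, -20.248). P is the foot of the tangent from U: P = (36.444, -2.3145).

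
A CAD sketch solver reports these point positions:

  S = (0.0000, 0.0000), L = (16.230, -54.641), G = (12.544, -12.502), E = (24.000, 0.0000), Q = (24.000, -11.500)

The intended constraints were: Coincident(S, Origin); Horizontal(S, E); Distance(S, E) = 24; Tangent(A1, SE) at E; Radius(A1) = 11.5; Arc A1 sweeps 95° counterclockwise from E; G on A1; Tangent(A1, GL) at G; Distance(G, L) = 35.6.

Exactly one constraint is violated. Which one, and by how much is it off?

Distance(G, L) = 35.6 — off by 6.70.

S = (0.00, 0.00) ✓; S.y = 0.00, E.y = 0.00 ✓; |SE| = 24.00 ✓; ∠(QE, ES) = 90.00° ✓; |QE| = 11.50 ✓; bearing(Q→G) − bearing(Q→E) = 95.00° ✓; |QG| = 11.50 ✓; ∠(QG, GL) = 90.00° ✓; |GL| = 42.30 ✗.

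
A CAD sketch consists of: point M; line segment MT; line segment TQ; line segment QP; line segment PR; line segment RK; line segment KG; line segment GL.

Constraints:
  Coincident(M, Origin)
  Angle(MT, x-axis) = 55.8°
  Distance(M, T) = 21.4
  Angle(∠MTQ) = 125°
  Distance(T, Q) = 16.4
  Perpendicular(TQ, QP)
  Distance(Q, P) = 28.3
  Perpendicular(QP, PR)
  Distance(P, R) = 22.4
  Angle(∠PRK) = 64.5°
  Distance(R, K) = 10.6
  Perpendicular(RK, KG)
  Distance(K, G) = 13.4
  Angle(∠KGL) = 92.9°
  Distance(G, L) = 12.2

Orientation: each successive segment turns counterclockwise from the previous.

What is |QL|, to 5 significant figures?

37.255

M is at the origin; MT runs at 55.8° with length 21.4, so T = (12.029, 17.700). ∠MTQ = 125.0° gives TQ at 110.80° from the x-axis; with |TQ| = 16.4, Q = (6.2048, 33.031). The perpendicularity gives QP at right angles to TQ, so QP runs at -159.20°; with |QP| = 28.3, P = (-20.251, 22.981). QP is perpendicular to PR, so PR runs at -69.200°; with |PR| = 22.4, R = (-12.296, 2.0410). ∠PRK = 64.5° gives RK at 46.300° from the x-axis; with |RK| = 10.6, K = (-4.9730, 9.7045). The perpendicularity gives KG at right angles to RK, so KG runs at 136.30°; with |KG| = 13.4, G = (-14.661, 18.962). ∠KGL = 92.9° gives GL at -136.60° from the x-axis; with |GL| = 12.2, L = (-23.525, 10.580). Then |QL| = |L − Q| = 37.255.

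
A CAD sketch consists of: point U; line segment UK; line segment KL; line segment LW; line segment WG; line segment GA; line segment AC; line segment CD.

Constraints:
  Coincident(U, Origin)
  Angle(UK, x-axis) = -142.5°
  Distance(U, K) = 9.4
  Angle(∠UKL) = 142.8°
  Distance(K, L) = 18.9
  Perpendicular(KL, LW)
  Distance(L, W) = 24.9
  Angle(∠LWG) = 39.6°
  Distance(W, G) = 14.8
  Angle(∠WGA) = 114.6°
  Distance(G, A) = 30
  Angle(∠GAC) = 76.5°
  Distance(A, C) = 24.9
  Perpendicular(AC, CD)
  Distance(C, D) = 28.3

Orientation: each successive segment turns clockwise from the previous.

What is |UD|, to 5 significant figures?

36.392

U is at the origin; UK runs at -142.5° with length 9.4, so K = (-7.4575, -5.7224). ∠UKL = 142.8° gives KL at -179.70° from the x-axis; with |KL| = 18.9, L = (-26.357, -5.8213). The perpendicularity gives LW at right angles to KL, so LW runs at 90.300°; with |LW| = 24.9, W = (-26.488, 19.078). ∠LWG = 39.6° gives WG at -50.100° from the x-axis; with |WG| = 14.8, G = (-16.994, 7.7243). ∠WGA = 114.6° gives GA at -115.50° from the x-axis; with |GA| = 30.0, A = (-29.910, -19.353). ∠GAC = 76.5° gives AC at 141.00° from the x-axis; with |AC| = 24.9, C = (-49.260, -3.6832). AC ⟂ CD, so CD runs at 51.000°; with |CD| = 28.3, D = (-31.451, 18.310). Then |UD| = |D − U| = 36.392.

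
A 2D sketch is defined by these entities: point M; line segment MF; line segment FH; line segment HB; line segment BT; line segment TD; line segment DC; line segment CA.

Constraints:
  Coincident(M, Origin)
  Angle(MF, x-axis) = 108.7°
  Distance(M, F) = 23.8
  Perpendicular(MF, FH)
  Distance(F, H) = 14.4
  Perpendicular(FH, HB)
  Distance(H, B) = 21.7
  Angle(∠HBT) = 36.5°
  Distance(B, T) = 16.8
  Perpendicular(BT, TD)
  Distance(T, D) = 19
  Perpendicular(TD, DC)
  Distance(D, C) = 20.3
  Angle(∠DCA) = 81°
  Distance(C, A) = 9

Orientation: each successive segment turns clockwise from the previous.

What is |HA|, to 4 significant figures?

19.73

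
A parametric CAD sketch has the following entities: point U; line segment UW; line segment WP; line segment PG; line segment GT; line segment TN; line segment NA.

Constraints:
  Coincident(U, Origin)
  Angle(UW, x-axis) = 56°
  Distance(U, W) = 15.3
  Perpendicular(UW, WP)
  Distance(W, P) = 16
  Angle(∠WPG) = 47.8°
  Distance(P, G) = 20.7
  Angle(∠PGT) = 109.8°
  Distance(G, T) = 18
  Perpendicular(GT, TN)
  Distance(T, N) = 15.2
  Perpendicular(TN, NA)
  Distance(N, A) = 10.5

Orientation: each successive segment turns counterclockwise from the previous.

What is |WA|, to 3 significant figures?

1.84

U is at the origin; UW runs at 56.0° with length 15.3, so W = (8.56, 12.7). UW is perpendicular to WP, so WP runs at 146°; with |WP| = 16.0, P = (-4.71, 21.6). ∠WPG = 47.8° gives PG at -81.8° from the x-axis; with |PG| = 20.7, G = (-1.76, 1.14). ∠PGT = 109.8° gives GT at -11.6° from the x-axis; with |GT| = 18.0, T = (15.9, -2.48). The perpendicularity gives TN at right angles to GT, so TN runs at 78.4°; with |TN| = 15.2, N = (18.9, 12.4). The perpendicularity gives NA at right angles to TN, so NA runs at 168°; with |NA| = 10.5, A = (8.65, 14.5). Then |WA| = |A − W| = 1.84.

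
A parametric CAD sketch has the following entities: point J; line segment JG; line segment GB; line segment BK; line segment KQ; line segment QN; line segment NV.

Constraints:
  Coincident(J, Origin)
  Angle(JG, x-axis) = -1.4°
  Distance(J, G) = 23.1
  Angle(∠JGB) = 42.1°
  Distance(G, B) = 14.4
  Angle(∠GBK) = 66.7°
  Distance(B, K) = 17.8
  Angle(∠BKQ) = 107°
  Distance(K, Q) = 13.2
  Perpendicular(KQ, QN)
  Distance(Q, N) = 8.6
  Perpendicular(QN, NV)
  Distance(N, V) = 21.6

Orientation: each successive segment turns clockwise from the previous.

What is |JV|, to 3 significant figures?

6.78

KQ ⟂ QN, so QN runs at -55.6°; with |QN| = 8.6, N = (22.6, 7.39). QN ⟂ NV, so NV runs at -146°; with |NV| = 21.6, V = (4.78, -4.81). Then |JV| = |V − J| = 6.78.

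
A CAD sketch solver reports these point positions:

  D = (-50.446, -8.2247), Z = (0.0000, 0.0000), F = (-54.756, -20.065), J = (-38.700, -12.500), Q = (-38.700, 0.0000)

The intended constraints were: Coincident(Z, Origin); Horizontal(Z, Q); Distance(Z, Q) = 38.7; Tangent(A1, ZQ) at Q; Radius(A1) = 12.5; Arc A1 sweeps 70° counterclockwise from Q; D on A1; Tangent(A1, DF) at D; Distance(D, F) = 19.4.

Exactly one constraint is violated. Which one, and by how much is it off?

Distance(D, F) = 19.4 — off by 6.80.

Z = (0.00, 0.00) ✓; Z.y = 0.00, Q.y = 0.00 ✓; |ZQ| = 38.70 ✓; ∠(JQ, QZ) = 90.00° ✓; |JQ| = 12.50 ✓; bearing(J→D) − bearing(J→Q) = 70.00° ✓; |JD| = 12.50 ✓; ∠(JD, DF) = 90.00° ✓; |DF| = 12.60 ✗.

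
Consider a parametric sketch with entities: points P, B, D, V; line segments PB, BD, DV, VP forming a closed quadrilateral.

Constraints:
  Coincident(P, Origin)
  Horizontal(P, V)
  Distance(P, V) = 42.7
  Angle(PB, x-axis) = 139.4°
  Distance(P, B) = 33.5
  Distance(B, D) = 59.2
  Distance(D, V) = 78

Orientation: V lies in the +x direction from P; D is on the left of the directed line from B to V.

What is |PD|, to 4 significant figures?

70.72

Checks: |PV| = 42.70 ✓; |PB| = 33.50 ✓; |BD| = 59.20 ✓; |DV| = 78.00 ✓.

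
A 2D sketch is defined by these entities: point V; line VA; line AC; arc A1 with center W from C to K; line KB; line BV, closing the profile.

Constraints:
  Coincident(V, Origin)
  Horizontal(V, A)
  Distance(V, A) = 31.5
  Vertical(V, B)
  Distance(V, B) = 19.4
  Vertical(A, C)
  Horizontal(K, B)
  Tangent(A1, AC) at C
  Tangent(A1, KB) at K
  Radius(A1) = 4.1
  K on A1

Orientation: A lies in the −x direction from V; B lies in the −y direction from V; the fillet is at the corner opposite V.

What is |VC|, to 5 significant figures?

35.019

The virtual corner opposite V is at (-31.500, -19.400). Tangency of A1 to AC means the radius WC is perpendicular to AC and tangency of A1 to KB means the radius WK is perpendicular to KB, with radius 4.1, so the center W sits 4.1 in from both sides at W = (-27.400, -15.300). That places the tangent points at C = (-31.500, -15.300) on AC and K = (-27.400, -19.400) on KB. Then |VC| = |C − V| = 35.019.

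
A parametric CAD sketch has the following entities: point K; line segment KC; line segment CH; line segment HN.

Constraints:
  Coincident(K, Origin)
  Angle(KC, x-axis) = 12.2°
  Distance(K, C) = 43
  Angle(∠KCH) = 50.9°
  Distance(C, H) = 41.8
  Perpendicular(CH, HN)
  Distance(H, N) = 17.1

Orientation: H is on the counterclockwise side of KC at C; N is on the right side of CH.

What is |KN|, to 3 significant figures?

52.6

K is at the origin; KC runs at 12.2° with length 43.0, so C = 43.0·(cos 12.2°, sin 12.2°) = (42.0, 9.09). ∠KCH = 50.9°, so CH runs at 12.2° + (180° − 50.9°) = 141° from the x-axis; with |CH| = 41.8, H = C + 41.8·(cos 141°, sin 141°) = (9.41, 35.2). CH ⟂ HN; with |HN| = 17.1 on the right of CH, N = H + 17.1·(0.625, 0.780) = (20.1, 48.6). Then |KN| = |N − K| = 52.6.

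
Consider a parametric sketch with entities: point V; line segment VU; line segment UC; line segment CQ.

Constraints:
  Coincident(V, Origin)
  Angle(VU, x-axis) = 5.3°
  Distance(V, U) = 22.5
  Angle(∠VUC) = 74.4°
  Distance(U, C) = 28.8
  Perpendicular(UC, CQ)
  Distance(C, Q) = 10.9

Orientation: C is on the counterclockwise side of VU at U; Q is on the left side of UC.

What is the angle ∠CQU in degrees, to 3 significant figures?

69.3°

V is at the origin; VU runs at 5.3° with length 22.5, so U = 22.5·(cos 5.3°, sin 5.3°) = (22.4, 2.08). ∠VUC = 74.4°, so UC runs at 5.3° + (180° − 74.4°) = 111° from the x-axis; with |UC| = 28.8, C = U + 28.8·(cos 111°, sin 111°) = (12.1, 29.0). The perpendicularity gives CQ at right angles to UC; with |CQ| = 10.9 on the left of UC, Q = C + 10.9·(-0.934, -0.357) = (1.95, 25.1). Then cos ∠CQU = QC·QU / (|QC||QU|), giving 69.3°.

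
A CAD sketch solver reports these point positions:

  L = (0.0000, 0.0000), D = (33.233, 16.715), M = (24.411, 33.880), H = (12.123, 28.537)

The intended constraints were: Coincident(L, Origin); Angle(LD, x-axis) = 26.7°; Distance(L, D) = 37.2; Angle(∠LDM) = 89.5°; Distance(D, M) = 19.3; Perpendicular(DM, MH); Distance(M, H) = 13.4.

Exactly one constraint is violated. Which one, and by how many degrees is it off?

Perpendicular(DM, MH) — off by 3.70°.

L = (0.00, 0.00) ✓; LD at 26.70° ✓; |LD| = 37.20 ✓; ∠LDM = 89.50° ✓; |DM| = 19.30 ✓; ∠(DM, MH) = 86.30° ✗; |MH| = 13.40 ✓.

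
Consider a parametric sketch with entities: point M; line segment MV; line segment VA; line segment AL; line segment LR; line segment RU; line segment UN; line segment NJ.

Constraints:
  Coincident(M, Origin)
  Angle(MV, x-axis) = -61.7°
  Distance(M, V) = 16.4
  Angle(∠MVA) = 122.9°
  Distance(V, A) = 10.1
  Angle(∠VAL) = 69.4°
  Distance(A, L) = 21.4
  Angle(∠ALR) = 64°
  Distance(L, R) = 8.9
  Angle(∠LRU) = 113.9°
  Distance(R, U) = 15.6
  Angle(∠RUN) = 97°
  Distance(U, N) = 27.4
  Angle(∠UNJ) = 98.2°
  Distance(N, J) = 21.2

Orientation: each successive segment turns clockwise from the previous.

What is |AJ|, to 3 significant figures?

31.9

M is at the origin; MV runs at -61.7° with length 16.4, so V = (7.78, -14.4). ∠MVA = 122.9° gives VA at -119° from the x-axis; with |VA| = 10.1, A = (2.91, -23.3). ∠VAL = 69.4° gives AL at 131° from the x-axis; with |AL| = 21.4, L = (-11.0, -7.04). ∠ALR = 64.0° gives LR at 14.6° from the x-axis; with |LR| = 8.9, R = (-2.40, -4.80). ∠LRU = 113.9° gives RU at -51.5° from the x-axis; with |RU| = 15.6, U = (7.31, -17.0). ∠RUN = 97.0° gives UN at -134° from the x-axis; with |UN| = 27.4, N = (-11.9, -36.6). ∠UNJ = 98.2° gives NJ at 144° from the x-axis; with |NJ| = 21.2, J = (-29.0, -24.0). Then |AJ| = |J − A| = 31.9.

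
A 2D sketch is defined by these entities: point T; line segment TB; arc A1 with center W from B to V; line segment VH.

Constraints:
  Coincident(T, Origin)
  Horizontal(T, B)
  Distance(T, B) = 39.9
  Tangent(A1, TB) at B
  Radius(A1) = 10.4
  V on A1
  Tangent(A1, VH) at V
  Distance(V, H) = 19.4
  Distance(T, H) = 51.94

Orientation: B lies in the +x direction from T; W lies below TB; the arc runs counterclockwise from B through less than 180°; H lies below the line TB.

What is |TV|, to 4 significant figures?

34.61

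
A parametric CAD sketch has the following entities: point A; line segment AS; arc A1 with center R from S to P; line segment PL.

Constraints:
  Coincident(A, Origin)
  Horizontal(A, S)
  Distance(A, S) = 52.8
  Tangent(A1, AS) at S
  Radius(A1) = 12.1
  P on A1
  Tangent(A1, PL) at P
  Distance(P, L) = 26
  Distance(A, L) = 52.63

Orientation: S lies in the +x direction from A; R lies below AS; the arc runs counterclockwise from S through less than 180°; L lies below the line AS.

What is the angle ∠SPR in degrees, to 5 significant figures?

48.234°

A is at the origin; A and S share the same y with |AS| = 52.8 and S on the +x side, so S = (52.800, 0.0000). A1 meets AS tangentially, so RS is at right angles to AS, so R = S + (0, -12.1) = (52.800, -12.100). Since RP ⟂ PL (tangency), |RL| = √(12.1² + 26.0²) = 28.678 regardless of where P sits on A1. So L lies on both circle(A, 52.63) and circle(R, 28.678); the below-AS intersection is L = (37.848, -36.571). P is the foot of the tangent from L: P = (40.777, -10.737).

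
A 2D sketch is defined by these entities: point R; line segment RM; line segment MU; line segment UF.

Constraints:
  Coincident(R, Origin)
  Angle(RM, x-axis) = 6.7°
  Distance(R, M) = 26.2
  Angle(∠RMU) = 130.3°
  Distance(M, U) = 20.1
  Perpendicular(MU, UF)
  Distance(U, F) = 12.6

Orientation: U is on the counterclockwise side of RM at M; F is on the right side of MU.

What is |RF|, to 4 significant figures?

49.34

R is at the origin; RM runs at 6.7° with length 26.2, so M = 26.2·(cos 6.7°, sin 6.7°) = (26.02, 3.057). ∠RMU = 130.3°, so MU runs at 6.7° + (180° − 130.3°) = 56.40° from the x-axis; with |MU| = 20.1, U = M + 20.1·(cos 56.40°, sin 56.40°) = (37.14, 19.80). MU is perpendicular to UF; with |UF| = 12.6 on the right of MU, F = U + 12.6·(0.8329, -0.5534) = (47.64, 12.83). Then |RF| = |F − R| = 49.34.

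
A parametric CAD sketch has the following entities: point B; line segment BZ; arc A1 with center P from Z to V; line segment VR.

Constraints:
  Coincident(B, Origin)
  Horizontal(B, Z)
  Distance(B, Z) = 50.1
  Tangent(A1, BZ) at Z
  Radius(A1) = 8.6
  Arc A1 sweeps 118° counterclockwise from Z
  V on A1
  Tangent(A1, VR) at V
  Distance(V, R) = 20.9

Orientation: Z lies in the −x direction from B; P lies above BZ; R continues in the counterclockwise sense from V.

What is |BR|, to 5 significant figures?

60.860

B is at the origin; B and Z share the same y with |BZ| = 50.1 and Z on the −x side, so Z = (-50.100, 0.0000). Since A1 is tangent to BZ there, PZ ⟂ BZ, so P = Z + (0, 8.6) = (-50.100, 8.6000). On A1, Z sits at bearing -90° from P; a 118° counterclockwise sweep puts V at bearing 28°, so V = P + 8.6·(cos 28°, sin 28°) = (-42.507, 12.637). Tangency of A1 to VR means the radius PV is perpendicular to VR, so VR runs along (−sin 28°, cos 28°); with |VR| = 20.9, R = (-52.319, 31.091). Then |BR| = |R − B| = 60.860.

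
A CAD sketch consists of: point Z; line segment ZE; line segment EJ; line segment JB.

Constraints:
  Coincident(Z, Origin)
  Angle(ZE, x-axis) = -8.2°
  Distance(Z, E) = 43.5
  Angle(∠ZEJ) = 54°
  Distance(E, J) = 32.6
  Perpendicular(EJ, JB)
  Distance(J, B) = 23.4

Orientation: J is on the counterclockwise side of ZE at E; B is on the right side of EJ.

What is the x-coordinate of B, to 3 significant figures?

48.6

Z is at the origin; ZE runs at -8.2° with length 43.5, so E = 43.5·(cos -8.2°, sin -8.2°) = (43.1, -6.20). ∠ZEJ = 54.0°, so EJ runs at -8.2° + (180° − 54.0°) = 118° from the x-axis; with |EJ| = 32.6, J = E + 32.6·(cos 118°, sin 118°) = (27.9, 22.6). EJ is perpendicular to JB; with |JB| = 23.4 on the right of EJ, B = J + 23.4·(0.885, 0.466) = (48.6, 33.5). So B.x = 48.6.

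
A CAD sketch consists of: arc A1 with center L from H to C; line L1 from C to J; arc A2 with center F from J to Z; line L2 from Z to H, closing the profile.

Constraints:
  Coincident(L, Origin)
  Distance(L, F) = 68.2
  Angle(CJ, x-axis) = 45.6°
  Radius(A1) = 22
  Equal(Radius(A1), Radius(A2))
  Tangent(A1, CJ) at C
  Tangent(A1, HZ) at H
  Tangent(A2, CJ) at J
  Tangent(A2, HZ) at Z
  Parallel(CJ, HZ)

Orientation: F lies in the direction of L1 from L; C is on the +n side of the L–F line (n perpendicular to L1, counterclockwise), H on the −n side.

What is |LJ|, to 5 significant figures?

71.661

Tangency of A1 to both parallel lines with radius 22.0 puts C and H at L ± 22.0·n: C = (-15.718, 15.393), H = (15.718, -15.393). Equal radii place J and Z the same way about F: J = F + 22.0·n = (31.999, 64.120), Z = F − 22.0·n = (63.435, 33.334). Then |LJ| = |J − L| = 71.661.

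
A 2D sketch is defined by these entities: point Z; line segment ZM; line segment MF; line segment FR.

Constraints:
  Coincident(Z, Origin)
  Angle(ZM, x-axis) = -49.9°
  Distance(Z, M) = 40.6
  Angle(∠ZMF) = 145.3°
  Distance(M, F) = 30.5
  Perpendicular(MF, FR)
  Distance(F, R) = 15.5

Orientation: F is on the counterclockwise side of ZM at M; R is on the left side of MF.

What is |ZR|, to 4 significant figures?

64.33

Z is at the origin; ZM runs at -49.9° with length 40.6, so M = 40.6·(cos -49.9°, sin -49.9°) = (26.15, -31.06). ∠ZMF = 145.3°, so MF runs at -49.9° + (180° − 145.3°) = -15.20° from the x-axis; with |MF| = 30.5, F = M + 30.5·(cos -15.20°, sin -15.20°) = (55.58, -39.05). MF is perpendicular to FR; with |FR| = 15.5 on the left of MF, R = F + 15.5·(0.2622, 0.9650) = (59.65, -24.09). Then |ZR| = |R − Z| = 64.33.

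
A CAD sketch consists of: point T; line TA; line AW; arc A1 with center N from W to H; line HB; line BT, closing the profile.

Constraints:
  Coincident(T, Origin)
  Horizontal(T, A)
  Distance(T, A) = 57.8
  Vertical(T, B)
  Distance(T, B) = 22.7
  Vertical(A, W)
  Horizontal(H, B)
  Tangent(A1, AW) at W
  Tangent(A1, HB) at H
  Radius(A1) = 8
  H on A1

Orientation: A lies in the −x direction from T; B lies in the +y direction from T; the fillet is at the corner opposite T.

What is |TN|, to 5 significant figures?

51.924

TB is vertical with |TB| = 22.7 and B on the +y side, so B = (0.0000, 22.700). The virtual corner opposite T is at (-57.800, 22.700). The tangent condition forces NW to be normal to AW and A1 meets HB tangentially, so NH is at right angles to HB, with radius 8.0, so the center N sits 8.0 in from both sides at N = (-49.800, 14.700). Then |TN| = |N − T| = 51.924.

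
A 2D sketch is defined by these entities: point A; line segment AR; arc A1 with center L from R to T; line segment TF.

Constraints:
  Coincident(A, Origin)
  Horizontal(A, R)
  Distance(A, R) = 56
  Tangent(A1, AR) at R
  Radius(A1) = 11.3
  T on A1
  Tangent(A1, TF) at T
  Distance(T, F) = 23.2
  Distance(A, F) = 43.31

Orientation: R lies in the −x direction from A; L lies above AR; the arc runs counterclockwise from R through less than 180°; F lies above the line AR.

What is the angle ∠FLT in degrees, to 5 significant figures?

64.031°

A is at the origin; AR is horizontal with |AR| = 56.0 and R on the −x side, so R = (-56.000, 0.0000). Since A1 is tangent to AR there, LR ⟂ AR, so L = R + (0, 11.3) = (-56.000, 11.300). Since LT ⟂ TF (tangency), |LF| = √(11.3² + 23.2²) = 25.806 regardless of where T sits on A1. So F lies on both circle(A, 43.31) and circle(L, 25.806); the above-AR intersection is F = (-34.717, 25.894). T is the foot of the tangent from F: T = (-46.174, 5.7197).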